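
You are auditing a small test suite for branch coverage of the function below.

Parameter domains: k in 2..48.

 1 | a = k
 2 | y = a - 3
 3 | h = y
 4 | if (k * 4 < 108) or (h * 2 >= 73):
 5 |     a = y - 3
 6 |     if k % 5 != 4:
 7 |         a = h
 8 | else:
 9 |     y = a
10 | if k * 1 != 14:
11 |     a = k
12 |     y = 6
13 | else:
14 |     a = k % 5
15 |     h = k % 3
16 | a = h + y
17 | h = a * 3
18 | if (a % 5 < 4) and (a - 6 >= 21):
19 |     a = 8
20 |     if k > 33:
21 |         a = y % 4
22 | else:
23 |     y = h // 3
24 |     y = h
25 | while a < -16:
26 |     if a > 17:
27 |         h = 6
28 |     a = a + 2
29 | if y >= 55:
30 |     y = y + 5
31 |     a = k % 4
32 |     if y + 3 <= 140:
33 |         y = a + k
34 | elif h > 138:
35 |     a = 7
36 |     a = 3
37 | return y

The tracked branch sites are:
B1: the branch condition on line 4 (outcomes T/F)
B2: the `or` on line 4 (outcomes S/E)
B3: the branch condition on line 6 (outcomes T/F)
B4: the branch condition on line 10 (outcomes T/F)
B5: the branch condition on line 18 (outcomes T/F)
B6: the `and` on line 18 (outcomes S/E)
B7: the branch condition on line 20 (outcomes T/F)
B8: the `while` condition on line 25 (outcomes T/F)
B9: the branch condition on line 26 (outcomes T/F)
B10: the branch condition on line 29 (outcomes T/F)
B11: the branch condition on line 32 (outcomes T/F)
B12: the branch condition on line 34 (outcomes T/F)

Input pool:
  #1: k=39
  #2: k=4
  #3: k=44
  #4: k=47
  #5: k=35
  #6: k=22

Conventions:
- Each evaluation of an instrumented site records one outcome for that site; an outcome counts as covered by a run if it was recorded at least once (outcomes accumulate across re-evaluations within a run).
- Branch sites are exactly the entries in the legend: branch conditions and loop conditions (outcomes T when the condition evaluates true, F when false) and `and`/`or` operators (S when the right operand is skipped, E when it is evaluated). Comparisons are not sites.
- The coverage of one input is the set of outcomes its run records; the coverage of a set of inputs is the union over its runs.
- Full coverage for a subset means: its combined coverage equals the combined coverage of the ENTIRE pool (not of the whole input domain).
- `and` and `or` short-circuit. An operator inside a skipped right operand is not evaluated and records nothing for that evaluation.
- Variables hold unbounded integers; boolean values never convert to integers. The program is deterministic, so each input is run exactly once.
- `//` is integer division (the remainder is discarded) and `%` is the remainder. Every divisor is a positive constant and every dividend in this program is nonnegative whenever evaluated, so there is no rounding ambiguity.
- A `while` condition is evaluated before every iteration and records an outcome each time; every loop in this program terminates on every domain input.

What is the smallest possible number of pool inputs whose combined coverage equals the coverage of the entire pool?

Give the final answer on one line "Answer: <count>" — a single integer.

input #1 (k=39): events B2->E, B1->F, B4->T, B6->E, B5->T, B7->T, B8->F, B10->F, B12->F; covers B1=F, B2=E, B4=T, B5=T, B6=E, B7=T, B8=F, B10=F, B12=F
input #2 (k=4): events B2->S, B1->T, B3->F, B4->T, B6->E, B5->F, B8->F, B10->F, B12->F; covers B1=T, B2=S, B3=F, B4=T, B5=F, B6=E, B8=F, B10=F, B12=F
input #3 (k=44): events B2->E, B1->T, B3->F, B4->T, B6->E, B5->T, B7->T, B8->F, B10->F, B12->T; covers B1=T, B2=E, B3=F, B4=T, B5=T, B6=E, B7=T, B8=F, B10=F, B12=T
input #4 (k=47): events B2->E, B1->T, B3->T, B4->T, B6->E, B5->T, B7->T, B8->F, B10->F, B12->T; covers B1=T, B2=E, B3=T, B4=T, B5=T, B6=E, B7=T, B8=F, B10=F, B12=T
input #5 (k=35): events B2->E, B1->F, B4->T, B6->E, B5->T, B7->T, B8->F, B10->F, B12->F; covers B1=F, B2=E, B4=T, B5=T, B6=E, B7=T, B8=F, B10=F, B12=F
input #6 (k=22): events B2->S, B1->T, B3->T, B4->T, B6->E, B5->F, B8->F, B10->T, B11->T; covers B1=T, B2=S, B3=T, B4=T, B5=F, B6=E, B8=F, B10=T, B11=T
the full pool covers 17 outcomes: B1=T, B1=F, B2=S, B2=E, B3=T, B3=F, B4=T, B5=T, B5=F, B6=E, B7=T, B8=F, B10=T, B10=F, B11=T, B12=T, B12=F
checked all size-1 subsets: none covers 17 outcomes (max 10/17)
checked all size-2 subsets: none covers 17 outcomes (max 15/17)
size 3: inputs {1, 3, 6} cover all 17 outcomes, and no lexicographically smaller subset of this size does

Answer: 3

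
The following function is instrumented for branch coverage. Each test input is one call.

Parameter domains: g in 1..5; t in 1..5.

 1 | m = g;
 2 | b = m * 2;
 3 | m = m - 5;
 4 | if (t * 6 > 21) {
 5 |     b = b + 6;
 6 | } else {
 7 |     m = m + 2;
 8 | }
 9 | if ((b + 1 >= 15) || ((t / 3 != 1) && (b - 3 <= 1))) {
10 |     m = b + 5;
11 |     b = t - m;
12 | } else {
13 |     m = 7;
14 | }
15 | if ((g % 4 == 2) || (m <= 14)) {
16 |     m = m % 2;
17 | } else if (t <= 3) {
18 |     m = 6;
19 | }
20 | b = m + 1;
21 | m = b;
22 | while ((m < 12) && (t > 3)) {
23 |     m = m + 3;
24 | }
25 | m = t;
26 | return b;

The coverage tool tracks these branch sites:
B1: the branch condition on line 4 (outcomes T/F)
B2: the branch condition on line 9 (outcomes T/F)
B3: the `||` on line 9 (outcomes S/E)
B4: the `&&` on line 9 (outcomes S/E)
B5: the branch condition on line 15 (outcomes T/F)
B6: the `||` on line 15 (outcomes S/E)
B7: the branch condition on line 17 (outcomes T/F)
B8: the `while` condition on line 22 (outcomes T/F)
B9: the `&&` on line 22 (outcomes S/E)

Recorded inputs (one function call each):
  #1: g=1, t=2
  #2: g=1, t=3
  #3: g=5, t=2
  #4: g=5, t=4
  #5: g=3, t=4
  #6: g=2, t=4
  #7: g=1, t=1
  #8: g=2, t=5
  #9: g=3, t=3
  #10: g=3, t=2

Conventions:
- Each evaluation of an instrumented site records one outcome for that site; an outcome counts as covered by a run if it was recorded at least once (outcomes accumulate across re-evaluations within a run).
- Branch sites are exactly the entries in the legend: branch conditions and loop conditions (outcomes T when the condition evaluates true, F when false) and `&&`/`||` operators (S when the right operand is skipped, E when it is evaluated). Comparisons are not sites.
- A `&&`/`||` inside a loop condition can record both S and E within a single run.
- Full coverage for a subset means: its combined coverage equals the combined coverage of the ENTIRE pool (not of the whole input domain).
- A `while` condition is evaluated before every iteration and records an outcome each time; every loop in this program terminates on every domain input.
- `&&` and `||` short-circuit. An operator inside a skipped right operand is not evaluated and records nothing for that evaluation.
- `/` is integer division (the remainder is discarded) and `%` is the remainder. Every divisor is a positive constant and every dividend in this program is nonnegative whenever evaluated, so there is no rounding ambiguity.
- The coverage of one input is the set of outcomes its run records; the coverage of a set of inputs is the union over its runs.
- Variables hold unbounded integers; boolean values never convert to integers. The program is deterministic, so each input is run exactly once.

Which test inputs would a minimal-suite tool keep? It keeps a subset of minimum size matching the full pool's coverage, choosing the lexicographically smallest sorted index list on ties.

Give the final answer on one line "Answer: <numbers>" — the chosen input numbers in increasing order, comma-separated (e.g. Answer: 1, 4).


test 1 (g=1, t=2) fires B1->F, B3->E, B4->E, B2->T, B6->E, B5->T, B9->E, B8->F; hits B1=F, B2=T, B3=E, B4=E, B5=T, B6=E, B8=F, B9=E
test 2 (g=1, t=3) fires B1->F, B3->E, B4->S, B2->F, B6->E, B5->T, B9->E, B8->F; hits B1=F, B2=F, B3=E, B4=S, B5=T, B6=E, B8=F, B9=E
test 3 (g=5, t=2) fires B1->F, B3->E, B4->E, B2->F, B6->E, B5->T, B9->E, B8->F; hits B1=F, B2=F, B3=E, B4=E, B5=T, B6=E, B8=F, B9=E
test 4 (g=5, t=4) fires B1->T, B3->S, B2->T, B6->E, B5->F, B7->F, B9->S, B8->F; hits B1=T, B2=T, B3=S, B5=F, B6=E, B7=F, B8=F, B9=S
test 5 (g=3, t=4) fires B1->T, B3->E, B4->S, B2->F, B6->E, B5->T, B9->E, B8->T, B9->E, B8->T, B9->E, B8->T, B9->E, B8->T, ...; hits B1=T, B2=F, B3=E, B4=S, B5=T, B6=E, B8=T, B8=F, B9=S, B9=E
test 6 (g=2, t=4) fires B1->T, B3->E, B4->S, B2->F, B6->S, B5->T, B9->E, B8->T, B9->E, B8->T, B9->E, B8->T, B9->E, B8->T, ...; hits B1=T, B2=F, B3=E, B4=S, B5=T, B6=S, B8=T, B8=F, B9=S, B9=E
test 7 (g=1, t=1) fires B1->F, B3->E, B4->E, B2->T, B6->E, B5->T, B9->E, B8->F; hits B1=F, B2=T, B3=E, B4=E, B5=T, B6=E, B8=F, B9=E
test 8 (g=2, t=5) fires B1->T, B3->E, B4->S, B2->F, B6->S, B5->T, B9->E, B8->T, B9->E, B8->T, B9->E, B8->T, B9->E, B8->T, ...; hits B1=T, B2=F, B3=E, B4=S, B5=T, B6=S, B8=T, B8=F, B9=S, B9=E
test 9 (g=3, t=3) fires B1->F, B3->E, B4->S, B2->F, B6->E, B5->T, B9->E, B8->F; hits B1=F, B2=F, B3=E, B4=S, B5=T, B6=E, B8=F, B9=E
test 10 (g=3, t=2) fires B1->F, B3->E, B4->E, B2->F, B6->E, B5->T, B9->E, B8->F; hits B1=F, B2=F, B3=E, B4=E, B5=T, B6=E, B8=F, B9=E
pool-wide coverage (17 outcomes): B1=T, B1=F, B2=T, B2=F, B3=S, B3=E, B4=S, B4=E, B5=T, B5=F, B6=S, B6=E, B7=F, B8=T, B8=F, B9=S, B9=E
no size-1 subset reaches all 17 outcomes (best union: 10/17)
no size-2 subset reaches all 17 outcomes (best union: 15/17)
at size 3, {1, 4, 6} reaches all 17 outcomes; every lexicographically earlier size-3 subset fails
Answer: 1, 4, 6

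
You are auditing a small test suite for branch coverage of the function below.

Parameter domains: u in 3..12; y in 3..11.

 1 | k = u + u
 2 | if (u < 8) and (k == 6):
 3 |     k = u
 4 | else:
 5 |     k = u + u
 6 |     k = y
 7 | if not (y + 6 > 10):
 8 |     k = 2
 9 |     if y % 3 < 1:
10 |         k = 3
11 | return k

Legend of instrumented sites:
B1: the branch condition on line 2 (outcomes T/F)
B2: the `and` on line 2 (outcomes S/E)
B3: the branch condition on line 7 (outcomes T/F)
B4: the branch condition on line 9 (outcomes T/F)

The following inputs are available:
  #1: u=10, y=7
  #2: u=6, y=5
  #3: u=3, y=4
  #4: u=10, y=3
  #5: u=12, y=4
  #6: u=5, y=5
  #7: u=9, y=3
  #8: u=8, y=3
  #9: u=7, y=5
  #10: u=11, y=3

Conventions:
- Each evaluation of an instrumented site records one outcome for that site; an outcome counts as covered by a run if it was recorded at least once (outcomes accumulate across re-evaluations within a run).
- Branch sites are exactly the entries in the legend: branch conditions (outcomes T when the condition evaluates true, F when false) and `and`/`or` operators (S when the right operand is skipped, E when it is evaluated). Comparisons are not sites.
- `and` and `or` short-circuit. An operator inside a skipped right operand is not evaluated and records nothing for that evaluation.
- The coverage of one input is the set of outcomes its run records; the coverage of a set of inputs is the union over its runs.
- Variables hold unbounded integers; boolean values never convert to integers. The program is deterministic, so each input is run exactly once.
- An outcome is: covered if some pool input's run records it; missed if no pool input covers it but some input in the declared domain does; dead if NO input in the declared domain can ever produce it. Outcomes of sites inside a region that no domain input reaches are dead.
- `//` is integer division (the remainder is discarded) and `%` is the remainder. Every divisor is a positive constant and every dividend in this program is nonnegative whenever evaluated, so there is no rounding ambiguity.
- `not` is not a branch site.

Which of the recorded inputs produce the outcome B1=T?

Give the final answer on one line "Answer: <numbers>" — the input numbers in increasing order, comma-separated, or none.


input #1 (u=10, y=7): misses B1=T
input #2 (u=6, y=5): misses B1=T
input #3 (u=3, y=4): covers B1=T
input #4 (u=10, y=3): misses B1=T
input #5 (u=12, y=4): misses B1=T
input #6 (u=5, y=5): misses B1=T
input #7 (u=9, y=3): misses B1=T
input #8 (u=8, y=3): misses B1=T
input #9 (u=7, y=5): misses B1=T
input #10 (u=11, y=3): misses B1=T
Answer: 3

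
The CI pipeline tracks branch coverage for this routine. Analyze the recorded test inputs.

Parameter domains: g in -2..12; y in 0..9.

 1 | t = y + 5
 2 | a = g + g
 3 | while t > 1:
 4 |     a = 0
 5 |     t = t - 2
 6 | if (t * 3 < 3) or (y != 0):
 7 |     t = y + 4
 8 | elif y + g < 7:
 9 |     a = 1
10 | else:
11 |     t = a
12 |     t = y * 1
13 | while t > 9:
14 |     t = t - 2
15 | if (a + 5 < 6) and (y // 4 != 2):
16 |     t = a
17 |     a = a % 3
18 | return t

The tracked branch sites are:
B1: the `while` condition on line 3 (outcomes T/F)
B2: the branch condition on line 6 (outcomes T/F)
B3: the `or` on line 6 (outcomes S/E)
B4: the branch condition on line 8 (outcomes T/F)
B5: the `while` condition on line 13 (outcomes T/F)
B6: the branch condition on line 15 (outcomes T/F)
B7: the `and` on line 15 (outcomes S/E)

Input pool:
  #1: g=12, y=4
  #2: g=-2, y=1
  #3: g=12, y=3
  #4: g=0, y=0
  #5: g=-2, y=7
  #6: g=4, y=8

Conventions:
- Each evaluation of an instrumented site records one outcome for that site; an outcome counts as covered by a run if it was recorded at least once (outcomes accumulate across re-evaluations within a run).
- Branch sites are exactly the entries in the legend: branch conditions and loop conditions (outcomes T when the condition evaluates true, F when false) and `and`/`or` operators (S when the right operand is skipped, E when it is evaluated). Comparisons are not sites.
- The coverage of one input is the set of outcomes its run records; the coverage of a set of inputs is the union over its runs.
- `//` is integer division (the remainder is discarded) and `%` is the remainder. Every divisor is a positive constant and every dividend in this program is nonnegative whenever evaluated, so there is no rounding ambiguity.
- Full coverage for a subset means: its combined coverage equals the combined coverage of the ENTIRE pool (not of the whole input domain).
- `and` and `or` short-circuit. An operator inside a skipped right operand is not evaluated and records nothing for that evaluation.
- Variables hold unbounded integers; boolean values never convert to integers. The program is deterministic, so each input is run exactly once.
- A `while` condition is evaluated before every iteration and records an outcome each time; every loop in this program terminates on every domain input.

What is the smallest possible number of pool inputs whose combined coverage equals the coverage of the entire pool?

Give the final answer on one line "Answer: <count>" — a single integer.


input #1 (g=12, y=4): events B1->T, B1->T, B1->T, B1->T, B1->F, B3->E, B2->T, B5->F, B7->E, B6->T; covers B1=T, B1=F, B2=T, B3=E, B5=F, B6=T, B7=E
input #2 (g=-2, y=1): events B1->T, B1->T, B1->T, B1->F, B3->S, B2->T, B5->F, B7->E, B6->T; covers B1=T, B1=F, B2=T, B3=S, B5=F, B6=T, B7=E
input #3 (g=12, y=3): events B1->T, B1->T, B1->T, B1->T, B1->F, B3->S, B2->T, B5->F, B7->E, B6->T; covers B1=T, B1=F, B2=T, B3=S, B5=F, B6=T, B7=E
input #4 (g=0, y=0): events B1->T, B1->T, B1->F, B3->E, B2->F, B4->T, B5->F, B7->S, B6->F; covers B1=T, B1=F, B2=F, B3=E, B4=T, B5=F, B6=F, B7=S
input #5 (g=-2, y=7): events B1->T, B1->T, B1->T, B1->T, B1->T, B1->T, B1->F, B3->S, B2->T, B5->T, B5->F, B7->E, B6->T; covers B1=T, B1=F, B2=T, B3=S, B5=T, B5=F, B6=T, B7=E
input #6 (g=4, y=8): events B1->T, B1->T, B1->T, B1->T, B1->T, B1->T, B1->F, B3->E, B2->T, B5->T, B5->T, B5->F, B7->E, B6->F; covers B1=T, B1=F, B2=T, B3=E, B5=T, B5=F, B6=F, B7=E
pool-wide coverage (13 outcomes): B1=T, B1=F, B2=T, B2=F, B3=S, B3=E, B4=T, B5=T, B5=F, B6=T, B6=F, B7=S, B7=E
size 1 is not enough: best union over all size-1 subsets is 8/13
size 2: inputs {4, 5} cover all 13 outcomes, and no lexicographically smaller subset of this size does
Answer: 2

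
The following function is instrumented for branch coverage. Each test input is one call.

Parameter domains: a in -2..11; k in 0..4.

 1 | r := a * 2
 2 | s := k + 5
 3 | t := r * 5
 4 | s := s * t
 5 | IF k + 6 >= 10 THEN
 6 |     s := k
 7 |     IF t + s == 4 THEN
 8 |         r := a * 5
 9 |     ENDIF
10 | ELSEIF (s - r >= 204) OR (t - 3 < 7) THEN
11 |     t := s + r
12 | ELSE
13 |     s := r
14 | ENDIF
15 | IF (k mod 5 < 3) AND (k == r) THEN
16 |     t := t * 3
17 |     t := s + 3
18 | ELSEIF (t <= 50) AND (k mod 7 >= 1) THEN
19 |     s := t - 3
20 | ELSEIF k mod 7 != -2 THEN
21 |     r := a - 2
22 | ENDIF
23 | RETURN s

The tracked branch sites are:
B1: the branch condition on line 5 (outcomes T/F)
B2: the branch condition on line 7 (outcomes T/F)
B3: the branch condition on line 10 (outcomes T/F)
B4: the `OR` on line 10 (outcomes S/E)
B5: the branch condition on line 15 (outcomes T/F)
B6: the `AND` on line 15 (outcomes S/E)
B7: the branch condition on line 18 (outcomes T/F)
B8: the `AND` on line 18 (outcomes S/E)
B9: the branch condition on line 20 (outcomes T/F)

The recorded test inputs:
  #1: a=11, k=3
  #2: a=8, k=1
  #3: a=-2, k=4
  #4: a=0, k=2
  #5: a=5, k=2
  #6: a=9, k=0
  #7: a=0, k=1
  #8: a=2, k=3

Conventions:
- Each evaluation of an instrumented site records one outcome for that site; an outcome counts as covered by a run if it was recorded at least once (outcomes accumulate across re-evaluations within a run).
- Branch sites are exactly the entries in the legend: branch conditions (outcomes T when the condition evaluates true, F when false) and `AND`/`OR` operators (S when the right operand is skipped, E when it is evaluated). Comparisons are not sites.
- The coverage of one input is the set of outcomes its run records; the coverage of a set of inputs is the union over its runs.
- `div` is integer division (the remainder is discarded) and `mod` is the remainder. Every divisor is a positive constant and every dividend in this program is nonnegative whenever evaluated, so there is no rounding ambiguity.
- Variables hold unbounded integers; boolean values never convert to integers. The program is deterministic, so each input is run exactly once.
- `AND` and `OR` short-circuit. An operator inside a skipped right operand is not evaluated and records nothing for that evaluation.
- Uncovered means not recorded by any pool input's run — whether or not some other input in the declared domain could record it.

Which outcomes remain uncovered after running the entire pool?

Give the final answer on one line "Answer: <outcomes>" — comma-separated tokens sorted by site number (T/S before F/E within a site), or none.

input #1, a=11, k=3: outcomes B1=F, B3=T, B4=S, B5=F, B6=S, B7=F, B8=S, B9=T
input #2, a=8, k=1: outcomes B1=F, B3=T, B4=S, B5=F, B6=E, B7=F, B8=S, B9=T
input #3, a=-2, k=4: outcomes B1=T, B2=F, B5=F, B6=S, B7=T, B8=E
input #4, a=0, k=2: outcomes B1=F, B3=T, B4=E, B5=F, B6=E, B7=T, B8=E
input #5, a=5, k=2: outcomes B1=F, B3=T, B4=S, B5=F, B6=E, B7=F, B8=S, B9=T
input #6, a=9, k=0: outcomes B1=F, B3=T, B4=S, B5=F, B6=E, B7=F, B8=S, B9=T
input #7, a=0, k=1: outcomes B1=F, B3=T, B4=E, B5=F, B6=E, B7=T, B8=E
input #8, a=2, k=3: outcomes B1=F, B3=F, B4=E, B5=F, B6=S, B7=T, B8=E
union over the pool: B1=T, B1=F, B2=F, B3=T, B3=F, B4=S, B4=E, B5=F, B6=S, B6=E, B7=T, B7=F, B8=S, B8=E, B9=T
uncovered (3 of 18): B2=T, B5=T, B9=F

Answer: B2=T, B5=T, B9=F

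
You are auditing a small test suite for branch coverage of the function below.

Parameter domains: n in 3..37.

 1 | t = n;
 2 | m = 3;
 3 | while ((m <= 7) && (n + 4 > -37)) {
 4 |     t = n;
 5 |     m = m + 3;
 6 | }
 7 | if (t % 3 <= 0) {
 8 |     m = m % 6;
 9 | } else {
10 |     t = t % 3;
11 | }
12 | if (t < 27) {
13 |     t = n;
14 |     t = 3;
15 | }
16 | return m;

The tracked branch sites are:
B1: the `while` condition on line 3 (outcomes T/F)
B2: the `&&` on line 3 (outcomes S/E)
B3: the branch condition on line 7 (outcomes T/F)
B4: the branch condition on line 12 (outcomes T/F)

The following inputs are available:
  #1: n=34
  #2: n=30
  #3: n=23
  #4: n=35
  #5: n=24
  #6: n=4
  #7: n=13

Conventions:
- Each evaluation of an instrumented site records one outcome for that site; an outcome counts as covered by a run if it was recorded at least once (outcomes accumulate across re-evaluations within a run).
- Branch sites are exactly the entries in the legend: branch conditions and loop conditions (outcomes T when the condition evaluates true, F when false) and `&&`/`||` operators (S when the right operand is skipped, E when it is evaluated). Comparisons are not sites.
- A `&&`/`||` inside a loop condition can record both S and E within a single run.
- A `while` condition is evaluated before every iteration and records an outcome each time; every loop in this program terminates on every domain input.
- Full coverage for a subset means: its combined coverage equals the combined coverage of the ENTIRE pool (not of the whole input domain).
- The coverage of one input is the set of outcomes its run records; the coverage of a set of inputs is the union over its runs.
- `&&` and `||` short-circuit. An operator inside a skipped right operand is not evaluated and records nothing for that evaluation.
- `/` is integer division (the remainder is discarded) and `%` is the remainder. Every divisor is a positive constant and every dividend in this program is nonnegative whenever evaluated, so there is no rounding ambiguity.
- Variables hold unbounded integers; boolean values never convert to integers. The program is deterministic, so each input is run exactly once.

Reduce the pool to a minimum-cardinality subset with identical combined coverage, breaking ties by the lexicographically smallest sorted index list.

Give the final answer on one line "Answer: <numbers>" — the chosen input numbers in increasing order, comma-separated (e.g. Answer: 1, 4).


test 1 (n=34) hits B1=T, B1=F, B2=S, B2=E, B3=F, B4=T
test 2 (n=30) hits B1=T, B1=F, B2=S, B2=E, B3=T, B4=F
test 3 (n=23) hits B1=T, B1=F, B2=S, B2=E, B3=F, B4=T
test 4 (n=35) hits B1=T, B1=F, B2=S, B2=E, B3=F, B4=T
test 5 (n=24) hits B1=T, B1=F, B2=S, B2=E, B3=T, B4=T
test 6 (n=4) hits B1=T, B1=F, B2=S, B2=E, B3=F, B4=T
test 7 (n=13) hits B1=T, B1=F, B2=S, B2=E, B3=F, B4=T
together the pool reaches 8 outcomes: B1=T, B1=F, B2=S, B2=E, B3=T, B3=F, B4=T, B4=F
checked all size-1 subsets: none covers 8 outcomes (max 6/8)
size 2: inputs {1, 2} cover all 8 outcomes, and no lexicographically smaller subset of this size does
Answer: 1, 2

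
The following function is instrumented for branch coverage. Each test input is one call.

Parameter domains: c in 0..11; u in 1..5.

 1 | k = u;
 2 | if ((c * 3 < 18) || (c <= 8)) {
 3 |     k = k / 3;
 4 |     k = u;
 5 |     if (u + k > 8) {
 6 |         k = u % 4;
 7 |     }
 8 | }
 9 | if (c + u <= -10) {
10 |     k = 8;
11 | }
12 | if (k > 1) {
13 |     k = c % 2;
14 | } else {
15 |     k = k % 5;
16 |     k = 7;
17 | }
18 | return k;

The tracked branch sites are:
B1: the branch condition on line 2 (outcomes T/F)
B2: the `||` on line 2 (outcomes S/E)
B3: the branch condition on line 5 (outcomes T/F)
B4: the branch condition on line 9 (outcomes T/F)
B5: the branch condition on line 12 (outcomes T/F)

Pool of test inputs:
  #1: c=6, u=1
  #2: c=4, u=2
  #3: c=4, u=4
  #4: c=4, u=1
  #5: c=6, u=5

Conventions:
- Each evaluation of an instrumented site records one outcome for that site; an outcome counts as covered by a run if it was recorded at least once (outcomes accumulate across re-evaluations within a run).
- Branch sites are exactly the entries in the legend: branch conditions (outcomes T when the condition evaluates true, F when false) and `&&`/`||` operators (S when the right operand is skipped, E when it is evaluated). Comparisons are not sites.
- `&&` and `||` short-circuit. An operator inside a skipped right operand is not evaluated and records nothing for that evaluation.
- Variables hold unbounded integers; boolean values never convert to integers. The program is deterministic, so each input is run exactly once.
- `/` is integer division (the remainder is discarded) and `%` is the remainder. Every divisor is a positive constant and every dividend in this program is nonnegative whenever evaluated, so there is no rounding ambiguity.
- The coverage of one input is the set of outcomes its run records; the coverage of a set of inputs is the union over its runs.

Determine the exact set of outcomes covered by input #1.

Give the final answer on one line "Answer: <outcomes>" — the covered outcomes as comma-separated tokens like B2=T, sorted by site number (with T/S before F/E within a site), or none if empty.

Simulating input #1 (c=6, u=1) step by step:
  B2->E, B1->T, B3->F, B4->F, B5->F
deduplicating events, the covered set is: B1=T, B2=E, B3=F, B4=F, B5=F

Answer: B1=T, B2=E, B3=F, B4=F, B5=F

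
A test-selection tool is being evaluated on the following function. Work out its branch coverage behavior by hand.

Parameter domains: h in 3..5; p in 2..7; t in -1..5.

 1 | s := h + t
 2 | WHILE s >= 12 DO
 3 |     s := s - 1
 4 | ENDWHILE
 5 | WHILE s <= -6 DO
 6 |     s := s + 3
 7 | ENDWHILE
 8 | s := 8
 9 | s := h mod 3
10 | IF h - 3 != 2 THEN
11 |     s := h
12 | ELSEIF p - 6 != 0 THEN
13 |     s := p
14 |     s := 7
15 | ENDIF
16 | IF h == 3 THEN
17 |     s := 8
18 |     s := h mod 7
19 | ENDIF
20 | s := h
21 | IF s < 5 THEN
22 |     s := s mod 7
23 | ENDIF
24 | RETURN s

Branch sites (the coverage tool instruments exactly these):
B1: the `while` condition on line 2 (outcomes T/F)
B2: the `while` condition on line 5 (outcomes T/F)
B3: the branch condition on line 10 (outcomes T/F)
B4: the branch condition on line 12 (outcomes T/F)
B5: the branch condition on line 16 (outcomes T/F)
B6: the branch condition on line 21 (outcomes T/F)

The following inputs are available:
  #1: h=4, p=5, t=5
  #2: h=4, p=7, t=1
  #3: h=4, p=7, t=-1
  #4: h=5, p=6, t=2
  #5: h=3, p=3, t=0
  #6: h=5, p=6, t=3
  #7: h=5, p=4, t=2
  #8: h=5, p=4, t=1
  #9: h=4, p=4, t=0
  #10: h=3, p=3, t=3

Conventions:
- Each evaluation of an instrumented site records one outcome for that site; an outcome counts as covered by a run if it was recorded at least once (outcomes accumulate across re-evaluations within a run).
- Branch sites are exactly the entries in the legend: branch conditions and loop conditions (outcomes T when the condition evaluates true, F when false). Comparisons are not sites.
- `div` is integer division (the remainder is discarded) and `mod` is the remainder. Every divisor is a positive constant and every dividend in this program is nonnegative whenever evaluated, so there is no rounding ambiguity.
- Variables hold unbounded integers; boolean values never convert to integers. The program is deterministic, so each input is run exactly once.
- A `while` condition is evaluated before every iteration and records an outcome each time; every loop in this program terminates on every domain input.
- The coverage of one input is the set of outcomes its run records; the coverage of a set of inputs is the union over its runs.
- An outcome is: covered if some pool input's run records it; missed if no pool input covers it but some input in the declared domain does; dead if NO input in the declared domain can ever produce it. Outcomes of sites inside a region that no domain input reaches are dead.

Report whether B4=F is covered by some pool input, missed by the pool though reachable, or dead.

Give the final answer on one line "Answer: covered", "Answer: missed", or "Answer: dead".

B4=F is recorded by pool input(s) 4, 6 -> covered

Answer: covered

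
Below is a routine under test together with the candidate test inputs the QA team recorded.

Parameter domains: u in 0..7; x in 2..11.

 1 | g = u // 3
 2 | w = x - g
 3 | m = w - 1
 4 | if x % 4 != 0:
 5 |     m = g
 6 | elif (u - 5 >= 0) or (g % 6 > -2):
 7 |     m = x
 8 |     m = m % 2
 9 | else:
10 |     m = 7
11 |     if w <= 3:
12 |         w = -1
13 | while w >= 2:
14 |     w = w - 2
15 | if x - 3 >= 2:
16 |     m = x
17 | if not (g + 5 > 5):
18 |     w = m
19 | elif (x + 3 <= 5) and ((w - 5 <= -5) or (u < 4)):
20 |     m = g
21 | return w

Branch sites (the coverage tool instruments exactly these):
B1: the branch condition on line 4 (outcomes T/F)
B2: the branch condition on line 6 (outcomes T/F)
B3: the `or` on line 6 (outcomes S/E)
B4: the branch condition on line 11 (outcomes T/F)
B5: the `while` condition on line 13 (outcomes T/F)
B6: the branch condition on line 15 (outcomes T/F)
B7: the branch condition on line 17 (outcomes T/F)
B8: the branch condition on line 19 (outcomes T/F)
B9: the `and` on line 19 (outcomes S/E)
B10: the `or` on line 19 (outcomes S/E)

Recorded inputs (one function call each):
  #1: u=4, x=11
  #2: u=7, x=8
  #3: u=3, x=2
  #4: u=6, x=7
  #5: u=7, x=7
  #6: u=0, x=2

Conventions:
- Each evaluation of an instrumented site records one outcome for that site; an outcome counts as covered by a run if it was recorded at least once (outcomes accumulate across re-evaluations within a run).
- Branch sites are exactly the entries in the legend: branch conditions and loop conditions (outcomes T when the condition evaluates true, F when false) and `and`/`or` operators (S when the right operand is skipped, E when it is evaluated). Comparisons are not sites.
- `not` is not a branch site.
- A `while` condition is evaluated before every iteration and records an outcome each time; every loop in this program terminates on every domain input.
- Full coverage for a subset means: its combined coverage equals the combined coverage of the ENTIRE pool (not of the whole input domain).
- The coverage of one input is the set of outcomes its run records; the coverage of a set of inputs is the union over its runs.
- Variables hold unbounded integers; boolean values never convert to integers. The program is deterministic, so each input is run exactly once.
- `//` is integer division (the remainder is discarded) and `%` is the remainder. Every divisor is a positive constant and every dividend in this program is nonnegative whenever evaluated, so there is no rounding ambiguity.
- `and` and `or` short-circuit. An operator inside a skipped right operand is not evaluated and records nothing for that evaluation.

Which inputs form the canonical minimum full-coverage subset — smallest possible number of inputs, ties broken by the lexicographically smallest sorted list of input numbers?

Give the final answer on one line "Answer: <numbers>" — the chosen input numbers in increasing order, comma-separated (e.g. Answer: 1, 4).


#1 (u=4, x=11) -> covered: B1=T, B5=T, B5=F, B6=T, B7=F, B8=F, B9=S
#2 (u=7, x=8) -> covered: B1=F, B2=T, B3=S, B5=T, B5=F, B6=T, B7=F, B8=F, B9=S
#3 (u=3, x=2) -> covered: B1=T, B5=F, B6=F, B7=F, B8=T, B9=E, B10=E
#4 (u=6, x=7) -> covered: B1=T, B5=T, B5=F, B6=T, B7=F, B8=F, B9=S
#5 (u=7, x=7) -> covered: B1=T, B5=T, B5=F, B6=T, B7=F, B8=F, B9=S
#6 (u=0, x=2) -> covered: B1=T, B5=T, B5=F, B6=F, B7=T
together the pool reaches 15 outcomes: B1=T, B1=F, B2=T, B3=S, B5=T, B5=F, B6=T, B6=F, B7=T, B7=F, B8=T, B8=F, B9=S, B9=E, B10=E
no size-1 subset reaches all 15 outcomes (best union: 9/15)
no size-2 subset reaches all 15 outcomes (best union: 14/15)
inputs {2, 3, 6} (size 3) cover everything; no size-3 subset with a lexicographically smaller index list covers all 15
Answer: 2, 3, 6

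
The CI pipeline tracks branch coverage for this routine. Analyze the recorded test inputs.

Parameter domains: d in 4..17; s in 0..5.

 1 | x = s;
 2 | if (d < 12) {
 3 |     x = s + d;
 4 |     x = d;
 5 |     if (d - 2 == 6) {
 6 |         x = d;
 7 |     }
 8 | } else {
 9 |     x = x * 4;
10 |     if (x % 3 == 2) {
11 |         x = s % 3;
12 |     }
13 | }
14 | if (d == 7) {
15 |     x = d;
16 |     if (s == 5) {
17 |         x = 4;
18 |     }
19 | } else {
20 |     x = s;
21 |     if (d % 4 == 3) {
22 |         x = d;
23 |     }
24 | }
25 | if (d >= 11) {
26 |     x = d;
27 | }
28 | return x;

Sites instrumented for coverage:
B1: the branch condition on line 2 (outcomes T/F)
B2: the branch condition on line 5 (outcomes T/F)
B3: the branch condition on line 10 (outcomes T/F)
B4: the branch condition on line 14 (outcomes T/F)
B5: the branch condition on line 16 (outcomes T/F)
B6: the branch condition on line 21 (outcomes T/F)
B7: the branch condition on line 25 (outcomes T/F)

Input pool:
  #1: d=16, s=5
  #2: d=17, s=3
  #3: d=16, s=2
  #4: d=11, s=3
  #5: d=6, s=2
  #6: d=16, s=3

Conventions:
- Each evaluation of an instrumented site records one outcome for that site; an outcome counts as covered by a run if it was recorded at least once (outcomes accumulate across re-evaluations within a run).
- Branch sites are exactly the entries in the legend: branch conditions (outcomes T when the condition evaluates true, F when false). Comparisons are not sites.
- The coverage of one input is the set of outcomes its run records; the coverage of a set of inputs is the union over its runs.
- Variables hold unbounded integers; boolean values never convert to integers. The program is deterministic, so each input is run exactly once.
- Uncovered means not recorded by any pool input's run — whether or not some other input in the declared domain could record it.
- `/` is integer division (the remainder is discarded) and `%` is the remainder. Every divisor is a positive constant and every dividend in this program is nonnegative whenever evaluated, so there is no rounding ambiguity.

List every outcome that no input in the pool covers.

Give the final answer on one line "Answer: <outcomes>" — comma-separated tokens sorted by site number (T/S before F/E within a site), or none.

run #1 (d=16, s=5) runs B1->F, B3->T, B4->F, B6->F, B7->T; records B1=F, B3=T, B4=F, B6=F, B7=T
run #2 (d=17, s=3) runs B1->F, B3->F, B4->F, B6->F, B7->T; records B1=F, B3=F, B4=F, B6=F, B7=T
run #3 (d=16, s=2) runs B1->F, B3->T, B4->F, B6->F, B7->T; records B1=F, B3=T, B4=F, B6=F, B7=T
run #4 (d=11, s=3) runs B1->T, B2->F, B4->F, B6->T, B7->T; records B1=T, B2=F, B4=F, B6=T, B7=T
run #5 (d=6, s=2) runs B1->T, B2->F, B4->F, B6->F, B7->F; records B1=T, B2=F, B4=F, B6=F, B7=F
run #6 (d=16, s=3) runs B1->F, B3->F, B4->F, B6->F, B7->T; records B1=F, B3=F, B4=F, B6=F, B7=T
union over the pool: B1=T, B1=F, B2=F, B3=T, B3=F, B4=F, B6=T, B6=F, B7=T, B7=F
uncovered (4 of 14): B2=T, B4=T, B5=T, B5=F

Answer: B2=T, B4=T, B5=T, B5=F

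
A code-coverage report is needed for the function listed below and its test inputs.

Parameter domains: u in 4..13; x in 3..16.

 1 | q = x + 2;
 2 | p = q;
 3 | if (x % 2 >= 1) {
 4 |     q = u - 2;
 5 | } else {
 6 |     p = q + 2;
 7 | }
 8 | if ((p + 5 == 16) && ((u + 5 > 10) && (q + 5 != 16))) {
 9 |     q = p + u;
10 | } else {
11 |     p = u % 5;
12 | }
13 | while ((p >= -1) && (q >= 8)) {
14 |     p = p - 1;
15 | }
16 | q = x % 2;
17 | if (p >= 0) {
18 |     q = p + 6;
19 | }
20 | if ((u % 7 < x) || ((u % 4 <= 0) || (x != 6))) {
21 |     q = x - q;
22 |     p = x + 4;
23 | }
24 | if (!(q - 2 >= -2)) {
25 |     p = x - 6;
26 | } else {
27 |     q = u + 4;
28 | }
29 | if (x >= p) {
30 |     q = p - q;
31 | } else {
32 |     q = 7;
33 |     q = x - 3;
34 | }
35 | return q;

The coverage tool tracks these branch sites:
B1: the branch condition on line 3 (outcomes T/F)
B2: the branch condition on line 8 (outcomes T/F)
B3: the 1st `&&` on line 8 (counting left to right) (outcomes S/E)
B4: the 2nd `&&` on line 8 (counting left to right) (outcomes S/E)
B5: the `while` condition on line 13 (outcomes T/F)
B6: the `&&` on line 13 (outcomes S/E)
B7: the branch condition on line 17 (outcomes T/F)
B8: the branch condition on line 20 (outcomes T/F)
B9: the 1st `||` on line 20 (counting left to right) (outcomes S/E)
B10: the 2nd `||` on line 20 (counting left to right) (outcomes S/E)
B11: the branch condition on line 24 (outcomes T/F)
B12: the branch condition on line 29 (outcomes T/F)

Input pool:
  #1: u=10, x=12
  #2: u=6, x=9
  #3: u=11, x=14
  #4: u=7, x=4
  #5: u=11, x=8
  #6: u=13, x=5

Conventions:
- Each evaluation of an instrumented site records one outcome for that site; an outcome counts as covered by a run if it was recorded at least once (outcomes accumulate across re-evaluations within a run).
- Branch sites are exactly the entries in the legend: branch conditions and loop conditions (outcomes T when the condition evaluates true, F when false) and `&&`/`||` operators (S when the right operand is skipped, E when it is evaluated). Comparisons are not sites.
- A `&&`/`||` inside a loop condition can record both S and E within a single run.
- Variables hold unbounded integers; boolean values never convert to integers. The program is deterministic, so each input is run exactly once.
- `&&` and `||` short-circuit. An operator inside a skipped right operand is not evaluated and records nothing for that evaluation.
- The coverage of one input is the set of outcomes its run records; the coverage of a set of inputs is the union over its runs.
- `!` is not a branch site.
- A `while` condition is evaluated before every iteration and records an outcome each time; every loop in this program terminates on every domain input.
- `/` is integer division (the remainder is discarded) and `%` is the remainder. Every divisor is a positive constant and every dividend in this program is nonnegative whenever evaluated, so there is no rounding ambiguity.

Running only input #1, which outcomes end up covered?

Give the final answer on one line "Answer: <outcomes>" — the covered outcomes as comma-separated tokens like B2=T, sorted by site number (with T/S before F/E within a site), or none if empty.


Running input #1 (u=10, x=12), event by event:
  B1->F, B3->S, B2->F, B6->E, B5->T, B6->E, B5->T, B6->S, B5->F, B7->F
  B9->S, B8->T, B11->F, B12->F
as a set, this run covers: B1=F, B2=F, B3=S, B5=T, B5=F, B6=S, B6=E, B7=F, B8=T, B9=S, B11=F, B12=F
Answer: B1=F, B2=F, B3=S, B5=T, B5=F, B6=S, B6=E, B7=F, B8=T, B9=S, B11=F, B12=F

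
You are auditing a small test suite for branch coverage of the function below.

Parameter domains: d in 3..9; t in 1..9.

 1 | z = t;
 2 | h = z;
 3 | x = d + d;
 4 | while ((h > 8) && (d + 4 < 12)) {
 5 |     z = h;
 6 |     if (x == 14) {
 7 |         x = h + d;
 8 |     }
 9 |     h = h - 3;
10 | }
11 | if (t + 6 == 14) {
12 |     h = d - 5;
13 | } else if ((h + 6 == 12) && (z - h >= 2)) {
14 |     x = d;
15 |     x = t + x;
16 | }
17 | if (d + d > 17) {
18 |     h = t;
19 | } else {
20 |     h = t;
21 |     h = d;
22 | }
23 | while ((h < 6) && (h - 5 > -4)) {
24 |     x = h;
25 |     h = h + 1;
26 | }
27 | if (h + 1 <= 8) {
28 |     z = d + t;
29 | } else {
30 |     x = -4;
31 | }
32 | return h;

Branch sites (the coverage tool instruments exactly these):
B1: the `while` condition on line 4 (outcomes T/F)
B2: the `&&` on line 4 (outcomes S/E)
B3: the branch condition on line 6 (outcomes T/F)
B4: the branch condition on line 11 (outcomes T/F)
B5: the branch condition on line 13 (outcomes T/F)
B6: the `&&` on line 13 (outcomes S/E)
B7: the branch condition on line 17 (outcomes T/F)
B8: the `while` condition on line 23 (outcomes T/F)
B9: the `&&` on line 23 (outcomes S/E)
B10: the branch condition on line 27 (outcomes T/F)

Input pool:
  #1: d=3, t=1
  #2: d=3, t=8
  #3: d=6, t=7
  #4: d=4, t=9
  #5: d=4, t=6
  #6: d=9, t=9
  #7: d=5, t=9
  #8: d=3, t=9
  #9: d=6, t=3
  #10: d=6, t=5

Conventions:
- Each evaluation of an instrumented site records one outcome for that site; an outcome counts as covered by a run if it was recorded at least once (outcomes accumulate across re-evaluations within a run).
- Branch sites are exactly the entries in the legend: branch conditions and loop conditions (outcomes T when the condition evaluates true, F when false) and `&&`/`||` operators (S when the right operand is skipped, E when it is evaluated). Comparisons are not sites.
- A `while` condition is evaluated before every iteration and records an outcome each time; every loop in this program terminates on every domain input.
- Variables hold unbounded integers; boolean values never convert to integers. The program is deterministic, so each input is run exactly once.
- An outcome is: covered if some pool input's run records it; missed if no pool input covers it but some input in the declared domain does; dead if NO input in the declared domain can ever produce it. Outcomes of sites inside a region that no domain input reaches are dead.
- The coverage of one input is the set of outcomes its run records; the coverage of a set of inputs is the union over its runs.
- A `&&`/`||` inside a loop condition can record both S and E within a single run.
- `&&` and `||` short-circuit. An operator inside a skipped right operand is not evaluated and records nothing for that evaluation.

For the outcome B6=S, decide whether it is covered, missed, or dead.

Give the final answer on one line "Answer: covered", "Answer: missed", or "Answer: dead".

B6=S is recorded by pool input(s) 1, 3, 6, 9, 10 -> covered

Answer: covered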